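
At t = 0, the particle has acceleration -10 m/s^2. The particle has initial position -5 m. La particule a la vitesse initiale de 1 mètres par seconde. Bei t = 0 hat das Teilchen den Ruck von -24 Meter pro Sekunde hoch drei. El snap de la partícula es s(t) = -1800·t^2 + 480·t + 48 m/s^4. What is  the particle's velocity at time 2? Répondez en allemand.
Um dies zu lösen, müssen wir 3 Integrale unserer Gleichung für den Snap s(t) = -1800·t^2 + 480·t + 48 finden. Mit ∫s(t)dt und Anwendung von j(0) = -24, finden wir j(t) = -600·t^3 + 240·t^2 + 48·t - 24. Mit ∫j(t)dt und Anwendung von a(0) = -10, finden wir a(t) = -150·t^4 + 80·t^3 + 24·t^2 - 24·t - 10. Mit ∫a(t)dt und Anwendung von v(0) = 1, finden wir v(t) = -30·t^5 + 20·t^4 + 8·t^3 - 12·t^2 - 10·t + 1. Wir haben die Geschwindigkeit v(t) = -30·t^5 + 20·t^4 + 8·t^3 - 12·t^2 - 10·t + 1. Durch Einsetzen von t = 2: v(2) = -643.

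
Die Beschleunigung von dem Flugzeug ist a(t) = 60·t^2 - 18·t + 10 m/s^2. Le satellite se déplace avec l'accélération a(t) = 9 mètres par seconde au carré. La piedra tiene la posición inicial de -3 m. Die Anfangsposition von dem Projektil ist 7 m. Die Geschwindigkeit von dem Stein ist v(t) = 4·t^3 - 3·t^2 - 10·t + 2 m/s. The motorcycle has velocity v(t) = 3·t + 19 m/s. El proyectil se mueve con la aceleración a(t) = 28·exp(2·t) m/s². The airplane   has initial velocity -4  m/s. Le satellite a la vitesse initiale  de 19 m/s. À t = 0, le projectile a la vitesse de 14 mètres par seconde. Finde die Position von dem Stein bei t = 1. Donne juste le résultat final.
Die Antwort ist -6.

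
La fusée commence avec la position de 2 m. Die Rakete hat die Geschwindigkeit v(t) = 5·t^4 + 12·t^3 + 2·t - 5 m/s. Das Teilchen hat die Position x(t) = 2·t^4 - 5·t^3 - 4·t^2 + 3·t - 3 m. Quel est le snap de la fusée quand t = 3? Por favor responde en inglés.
We must differentiate our velocity equation v(t) = 5·t^4 + 12·t^3 + 2·t - 5 3 times. The derivative of velocity gives acceleration: a(t) = 20·t^3 + 36·t^2 + 2. Taking d/dt of a(t), we find j(t) = 60·t^2 + 72·t. The derivative of jerk gives snap: s(t) = 120·t + 72. From the given snap equation s(t) = 120·t + 72, we substitute t = 3 to get s = 432.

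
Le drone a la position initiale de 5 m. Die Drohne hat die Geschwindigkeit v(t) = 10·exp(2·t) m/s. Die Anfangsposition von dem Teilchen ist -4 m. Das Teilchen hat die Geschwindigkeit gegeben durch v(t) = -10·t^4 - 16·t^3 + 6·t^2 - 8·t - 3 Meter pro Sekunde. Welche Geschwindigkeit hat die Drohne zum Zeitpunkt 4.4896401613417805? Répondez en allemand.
Wir haben die Geschwindigkeit v(t) = 10·exp(2·t). Durch Einsetzen von t = 4.4896401613417805: v(4.4896401613417805) = 79369.1803972832.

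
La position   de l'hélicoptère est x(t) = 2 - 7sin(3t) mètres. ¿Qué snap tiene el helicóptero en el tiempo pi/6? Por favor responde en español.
Debemos derivar nuestra ecuación de la posición x(t) = 2 - 7·sin(3·t) 4 veces. Derivando la posición, obtenemos la velocidad: v(t) = -21·cos(3·t). La derivada de la velocidad da la aceleración: a(t) = 63·sin(3·t). Tomando d/dt de a(t), encontramos j(t) = 189·cos(3·t). Tomando d/dt de j(t), encontramos s(t) = -567·sin(3·t). De la ecuación del snap s(t) = -567·sin(3·t), sustituimos t = pi/6 para obtener s = -567.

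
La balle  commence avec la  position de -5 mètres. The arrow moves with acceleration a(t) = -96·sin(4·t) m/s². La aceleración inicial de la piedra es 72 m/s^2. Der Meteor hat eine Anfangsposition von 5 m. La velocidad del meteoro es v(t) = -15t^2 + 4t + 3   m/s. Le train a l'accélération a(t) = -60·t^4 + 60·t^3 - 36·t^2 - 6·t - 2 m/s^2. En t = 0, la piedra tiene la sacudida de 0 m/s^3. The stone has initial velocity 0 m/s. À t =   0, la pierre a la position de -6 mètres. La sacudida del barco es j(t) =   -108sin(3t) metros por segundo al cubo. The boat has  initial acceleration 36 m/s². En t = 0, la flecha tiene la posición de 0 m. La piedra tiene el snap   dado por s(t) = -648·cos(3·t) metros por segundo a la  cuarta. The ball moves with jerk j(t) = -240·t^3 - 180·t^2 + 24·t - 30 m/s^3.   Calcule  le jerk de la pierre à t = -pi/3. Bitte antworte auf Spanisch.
Para resolver esto, necesitamos tomar 1 integral de nuestra ecuación del snap s(t) = -648·cos(3·t). Tomando ∫s(t)dt y aplicando j(0) = 0, encontramos j(t) = -216·sin(3·t). Usando j(t) = -216·sin(3·t) y sustituyendo t = -pi/3, encontramos j = 0.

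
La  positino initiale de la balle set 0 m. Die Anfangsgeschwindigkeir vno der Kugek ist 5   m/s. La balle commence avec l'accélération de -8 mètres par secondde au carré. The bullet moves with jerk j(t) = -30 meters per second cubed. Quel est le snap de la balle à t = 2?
Pour résoudre ceci, nous devons prendre 1 dérivée de notre équation du jerk j(t) = -30. En prenant d/dt de j(t), nous trouvons s(t) = 0. De l'équation du snap s(t) = 0, nous substituons t = 2 pour obtenir s = 0.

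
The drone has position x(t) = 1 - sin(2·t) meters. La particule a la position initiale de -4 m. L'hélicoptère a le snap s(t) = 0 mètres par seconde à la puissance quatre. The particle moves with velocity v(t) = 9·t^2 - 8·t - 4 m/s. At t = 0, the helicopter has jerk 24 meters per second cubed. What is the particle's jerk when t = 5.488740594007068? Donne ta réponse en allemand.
Um dies zu lösen, müssen wir 2 Ableitungen unserer Gleichung für die Geschwindigkeit v(t) = 9·t^2 - 8·t - 4 nehmen. Durch Ableiten von der Geschwindigkeit erhalten wir die Beschleunigung: a(t) = 18·t - 8. Die Ableitung von der Beschleunigung ergibt den Ruck: j(t) = 18. Aus der Gleichung für den Ruck j(t) = 18, setzen wir t = 5.488740594007068 ein und erhalten j = 18.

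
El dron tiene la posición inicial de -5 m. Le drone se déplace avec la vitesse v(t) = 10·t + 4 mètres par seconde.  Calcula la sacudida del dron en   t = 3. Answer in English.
To solve this, we need to take 2 derivatives of our velocity equation v(t) = 10·t + 4. The derivative of velocity gives acceleration: a(t) = 10. Taking d/dt of a(t), we find j(t) = 0. Using j(t) = 0 and substituting t = 3, we find j = 0.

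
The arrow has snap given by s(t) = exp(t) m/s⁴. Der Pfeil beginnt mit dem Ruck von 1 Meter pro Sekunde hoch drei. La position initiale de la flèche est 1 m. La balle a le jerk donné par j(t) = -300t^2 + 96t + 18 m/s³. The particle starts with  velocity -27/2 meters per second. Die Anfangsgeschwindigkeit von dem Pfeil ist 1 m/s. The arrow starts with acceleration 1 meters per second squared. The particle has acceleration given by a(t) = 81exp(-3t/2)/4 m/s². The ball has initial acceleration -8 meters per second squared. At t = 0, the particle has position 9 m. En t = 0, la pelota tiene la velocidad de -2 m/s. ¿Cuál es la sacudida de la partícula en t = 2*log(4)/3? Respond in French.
Pour résoudre ceci, nous devons prendre 1 dérivée de notre équation de l'accélération a(t) = 81·exp(-3·t/2)/4. En prenant d/dt de a(t), nous trouvons j(t) = -243·exp(-3·t/2)/8. Nous avons le jerk j(t) = -243·exp(-3·t/2)/8. En substituant t = 2*log(4)/3: j(2*log(4)/3) = -243/32.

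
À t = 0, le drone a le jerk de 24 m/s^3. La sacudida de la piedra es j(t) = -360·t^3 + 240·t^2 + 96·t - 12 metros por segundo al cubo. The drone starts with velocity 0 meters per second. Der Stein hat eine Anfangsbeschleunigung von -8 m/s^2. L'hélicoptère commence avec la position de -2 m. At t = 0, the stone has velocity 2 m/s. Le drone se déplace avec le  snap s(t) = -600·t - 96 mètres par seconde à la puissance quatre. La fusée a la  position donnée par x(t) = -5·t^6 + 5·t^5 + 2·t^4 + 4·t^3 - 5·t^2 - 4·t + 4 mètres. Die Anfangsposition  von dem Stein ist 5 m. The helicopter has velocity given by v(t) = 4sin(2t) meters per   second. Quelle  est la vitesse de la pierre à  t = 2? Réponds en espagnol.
Partiendo de la sacudida j(t) = -360·t^3 + 240·t^2 + 96·t - 12, tomamos 2 antiderivadas. Tomando ∫j(t)dt y aplicando a(0) = -8, encontramos a(t) = -90·t^4 + 80·t^3 + 48·t^2 - 12·t - 8. Integrando la aceleración y usando la condición inicial v(0) = 2, obtenemos v(t) = -18·t^5 + 20·t^4 + 16·t^3 - 6·t^2 - 8·t + 2. Tenemos la velocidad v(t) = -18·t^5 + 20·t^4 + 16·t^3 - 6·t^2 - 8·t + 2. Sustituyendo t = 2: v(2) = -166.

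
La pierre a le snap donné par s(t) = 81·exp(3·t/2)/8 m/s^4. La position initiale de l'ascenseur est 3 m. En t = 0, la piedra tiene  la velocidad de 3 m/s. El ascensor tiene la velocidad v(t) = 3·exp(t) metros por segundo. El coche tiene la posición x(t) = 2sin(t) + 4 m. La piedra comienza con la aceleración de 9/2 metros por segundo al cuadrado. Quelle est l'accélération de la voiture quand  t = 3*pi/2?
Pour résoudre ceci, nous devons prendre 2 dérivées de notre équation de la position x(t) = 2·sin(t) + 4. En dérivant la position, nous obtenons la vitesse: v(t) = 2·cos(t). La dérivée de la vitesse donne l'accélération: a(t) = -2·sin(t). Nous avons l'accélération a(t) = -2·sin(t). En substituant t = 3*pi/2: a(3*pi/2) = 2.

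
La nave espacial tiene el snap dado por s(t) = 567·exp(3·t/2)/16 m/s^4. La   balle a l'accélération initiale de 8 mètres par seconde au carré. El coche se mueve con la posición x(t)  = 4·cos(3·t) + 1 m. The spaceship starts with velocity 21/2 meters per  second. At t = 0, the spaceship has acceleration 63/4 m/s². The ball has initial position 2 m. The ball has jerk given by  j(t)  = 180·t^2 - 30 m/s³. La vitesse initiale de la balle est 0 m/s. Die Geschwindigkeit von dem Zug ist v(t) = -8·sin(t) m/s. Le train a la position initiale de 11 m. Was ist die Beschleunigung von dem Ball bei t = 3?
Ausgehend von dem Ruck j(t) = 180·t^2 - 30, nehmen wir 1 Integral. Die Stammfunktion von dem Ruck, mit a(0) = 8, ergibt die Beschleunigung: a(t) = 60·t^3 - 30·t + 8. Mit a(t) = 60·t^3 - 30·t + 8 und Einsetzen von t = 3, finden wir a = 1538.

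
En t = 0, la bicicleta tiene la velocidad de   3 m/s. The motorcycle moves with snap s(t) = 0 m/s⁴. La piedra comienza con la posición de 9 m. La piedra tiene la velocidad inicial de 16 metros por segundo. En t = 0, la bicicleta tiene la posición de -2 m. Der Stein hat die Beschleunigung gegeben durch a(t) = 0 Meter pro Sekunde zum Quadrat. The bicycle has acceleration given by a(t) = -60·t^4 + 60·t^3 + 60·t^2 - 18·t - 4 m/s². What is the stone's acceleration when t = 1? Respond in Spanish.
Tenemos la aceleración a(t) = 0. Sustituyendo t = 1: a(1) = 0.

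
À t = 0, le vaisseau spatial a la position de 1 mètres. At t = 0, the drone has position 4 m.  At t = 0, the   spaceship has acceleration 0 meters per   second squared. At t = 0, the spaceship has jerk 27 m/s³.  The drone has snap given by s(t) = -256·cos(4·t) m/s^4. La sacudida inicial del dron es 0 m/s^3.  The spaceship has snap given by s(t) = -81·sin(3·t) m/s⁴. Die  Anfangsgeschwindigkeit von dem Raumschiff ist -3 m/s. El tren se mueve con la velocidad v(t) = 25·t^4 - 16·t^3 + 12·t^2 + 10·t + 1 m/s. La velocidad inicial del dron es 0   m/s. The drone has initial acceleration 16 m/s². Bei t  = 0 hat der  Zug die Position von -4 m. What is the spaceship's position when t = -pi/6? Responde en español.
Necesitamos integrar nuestra ecuación del snap s(t) = -81·sin(3·t) 4 veces. La integral del snap, con j(0) = 27, da la sacudida: j(t) = 27·cos(3·t). La integral de la sacudida, con a(0) = 0, da la aceleración: a(t) = 9·sin(3·t). La antiderivada de la aceleración es la velocidad. Usando v(0) = -3, obtenemos v(t) = -3·cos(3·t). Integrando la velocidad y usando la condición inicial x(0) = 1, obtenemos x(t) = 1 - sin(3·t). Tenemos la posición x(t) = 1 - sin(3·t). Sustituyendo t = -pi/6: x(-pi/6) = 2.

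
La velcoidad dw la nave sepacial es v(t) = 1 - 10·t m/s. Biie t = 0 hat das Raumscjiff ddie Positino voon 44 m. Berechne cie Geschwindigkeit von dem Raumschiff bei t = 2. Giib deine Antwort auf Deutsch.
Mit v(t) = 1 - 10·t und Einsetzen von t = 2, finden wir v = -19.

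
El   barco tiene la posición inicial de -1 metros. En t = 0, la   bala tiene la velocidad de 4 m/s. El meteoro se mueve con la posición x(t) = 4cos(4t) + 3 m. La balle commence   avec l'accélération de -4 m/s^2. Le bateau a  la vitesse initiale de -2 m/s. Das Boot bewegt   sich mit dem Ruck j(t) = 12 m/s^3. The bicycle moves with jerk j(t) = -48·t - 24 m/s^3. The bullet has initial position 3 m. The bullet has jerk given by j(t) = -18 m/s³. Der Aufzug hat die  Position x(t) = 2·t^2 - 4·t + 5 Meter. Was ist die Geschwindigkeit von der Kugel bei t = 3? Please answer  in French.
Pour résoudre ceci, nous devons prendre 2 primitives de notre équation du jerk j(t) = -18. En intégrant le jerk et en utilisant la condition initiale a(0) = -4, nous obtenons a(t) = -18·t - 4. En prenant ∫a(t)dt et en appliquant v(0) = 4, nous trouvons v(t) = -9·t^2 - 4·t + 4. Nous avons la vitesse v(t) = -9·t^2 - 4·t + 4. En substituant t = 3: v(3) = -89.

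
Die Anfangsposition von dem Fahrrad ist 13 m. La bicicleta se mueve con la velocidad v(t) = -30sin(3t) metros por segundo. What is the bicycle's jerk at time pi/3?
To solve this, we need to take 2 derivatives of our velocity equation v(t) = -30·sin(3·t). Taking d/dt of v(t), we find a(t) = -90·cos(3·t). Differentiating acceleration, we get jerk: j(t) = 270·sin(3·t). We have jerk j(t) = 270·sin(3·t). Substituting t = pi/3: j(pi/3) = 0.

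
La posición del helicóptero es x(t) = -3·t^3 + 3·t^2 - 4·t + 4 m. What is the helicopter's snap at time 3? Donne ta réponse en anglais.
Starting from position x(t) = -3·t^3 + 3·t^2 - 4·t + 4, we take 4 derivatives. Taking d/dt of x(t), we find v(t) = -9·t^2 + 6·t - 4. The derivative of velocity gives acceleration: a(t) = 6 - 18·t. The derivative of acceleration gives jerk: j(t) = -18. Differentiating jerk, we get snap: s(t) = 0. We have snap s(t) = 0. Substituting t = 3: s(3) = 0.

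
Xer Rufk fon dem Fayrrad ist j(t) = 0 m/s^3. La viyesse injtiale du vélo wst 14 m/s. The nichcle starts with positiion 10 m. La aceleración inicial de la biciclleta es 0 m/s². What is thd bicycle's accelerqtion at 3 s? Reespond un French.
Nous devons intégrer notre équation du jerk j(t) = 0 1 fois. La primitive du jerk est l'accélération. En utilisant a(0) = 0, nous obtenons a(t) = 0. En utilisant a(t) = 0 et en substituant t = 3, nous trouvons a = 0.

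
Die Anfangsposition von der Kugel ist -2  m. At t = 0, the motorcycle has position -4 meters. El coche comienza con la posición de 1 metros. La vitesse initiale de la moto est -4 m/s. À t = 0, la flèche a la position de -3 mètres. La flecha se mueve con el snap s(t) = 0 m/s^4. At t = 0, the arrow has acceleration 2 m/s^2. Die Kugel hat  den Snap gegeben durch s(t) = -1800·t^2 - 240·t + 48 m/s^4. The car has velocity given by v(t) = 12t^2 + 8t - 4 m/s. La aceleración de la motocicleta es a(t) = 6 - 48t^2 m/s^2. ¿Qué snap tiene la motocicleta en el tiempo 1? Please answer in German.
Wir müssen unsere Gleichung für die Beschleunigung a(t) = 6 - 48·t^2 2-mal ableiten. Mit d/dt von a(t) finden wir j(t) = -96·t. Mit d/dt von j(t) finden wir s(t) = -96. Aus der Gleichung für den Snap s(t) = -96, setzen wir t = 1 ein und erhalten s = -96.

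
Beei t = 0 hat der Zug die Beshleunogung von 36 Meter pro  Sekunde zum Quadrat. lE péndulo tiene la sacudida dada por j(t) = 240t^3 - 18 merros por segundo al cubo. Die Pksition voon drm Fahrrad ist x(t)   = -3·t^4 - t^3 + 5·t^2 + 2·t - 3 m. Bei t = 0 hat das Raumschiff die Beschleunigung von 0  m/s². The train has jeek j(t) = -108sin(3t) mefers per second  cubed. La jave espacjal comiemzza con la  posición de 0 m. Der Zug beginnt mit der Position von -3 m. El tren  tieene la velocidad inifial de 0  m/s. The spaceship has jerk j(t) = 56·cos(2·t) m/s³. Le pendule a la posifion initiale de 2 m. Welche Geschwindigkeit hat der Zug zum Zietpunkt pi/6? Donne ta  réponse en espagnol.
Para resolver esto, necesitamos tomar 2 integrales de nuestra ecuación de la sacudida j(t) = -108·sin(3·t). La integral de la sacudida es la aceleración. Usando a(0) = 36, obtenemos a(t) = 36·cos(3·t). La antiderivada de la aceleración es la velocidad. Usando v(0) = 0, obtenemos v(t) = 12·sin(3·t). Tenemos la velocidad v(t) = 12·sin(3·t). Sustituyendo t = pi/6: v(pi/6) = 12.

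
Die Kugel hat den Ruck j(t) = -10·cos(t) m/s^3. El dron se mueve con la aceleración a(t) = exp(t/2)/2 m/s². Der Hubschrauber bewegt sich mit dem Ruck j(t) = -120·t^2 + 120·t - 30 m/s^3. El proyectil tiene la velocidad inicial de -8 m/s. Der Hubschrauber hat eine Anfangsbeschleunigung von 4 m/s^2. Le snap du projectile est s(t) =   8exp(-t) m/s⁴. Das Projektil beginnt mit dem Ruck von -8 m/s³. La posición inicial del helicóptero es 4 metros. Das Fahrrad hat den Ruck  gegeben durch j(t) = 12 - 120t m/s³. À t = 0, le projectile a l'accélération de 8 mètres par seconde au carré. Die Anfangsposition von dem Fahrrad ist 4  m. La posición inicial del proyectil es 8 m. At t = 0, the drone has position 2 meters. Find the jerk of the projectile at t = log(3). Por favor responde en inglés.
We must find the integral of our snap equation s(t) = 8·exp(-t) 1 time. The integral of snap is jerk. Using j(0) = -8, we get j(t) = -8·exp(-t). We have jerk j(t) = -8·exp(-t). Substituting t = log(3): j(log(3)) = -8/3.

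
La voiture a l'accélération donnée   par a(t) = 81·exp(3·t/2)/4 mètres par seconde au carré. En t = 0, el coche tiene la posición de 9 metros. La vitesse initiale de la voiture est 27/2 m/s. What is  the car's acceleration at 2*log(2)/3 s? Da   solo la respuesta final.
a(2*log(2)/3) = 81/2.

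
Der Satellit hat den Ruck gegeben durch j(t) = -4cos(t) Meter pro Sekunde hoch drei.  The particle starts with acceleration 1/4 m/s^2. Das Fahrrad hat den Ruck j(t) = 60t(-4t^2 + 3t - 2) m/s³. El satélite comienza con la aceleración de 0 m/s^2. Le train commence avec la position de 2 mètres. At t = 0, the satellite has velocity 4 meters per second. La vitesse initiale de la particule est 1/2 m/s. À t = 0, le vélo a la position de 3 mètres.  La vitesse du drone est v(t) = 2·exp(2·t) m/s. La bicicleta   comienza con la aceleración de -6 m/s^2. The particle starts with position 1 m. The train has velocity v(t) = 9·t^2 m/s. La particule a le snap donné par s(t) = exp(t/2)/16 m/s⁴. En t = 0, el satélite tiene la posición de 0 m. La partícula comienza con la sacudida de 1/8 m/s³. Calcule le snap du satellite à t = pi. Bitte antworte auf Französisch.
En partant du jerk j(t) = -4·cos(t), nous prenons 1 dérivée. La dérivée du jerk donne le snap: s(t) = 4·sin(t). De l'équation du snap s(t) = 4·sin(t), nous substituons t = pi pour obtenir s = 0.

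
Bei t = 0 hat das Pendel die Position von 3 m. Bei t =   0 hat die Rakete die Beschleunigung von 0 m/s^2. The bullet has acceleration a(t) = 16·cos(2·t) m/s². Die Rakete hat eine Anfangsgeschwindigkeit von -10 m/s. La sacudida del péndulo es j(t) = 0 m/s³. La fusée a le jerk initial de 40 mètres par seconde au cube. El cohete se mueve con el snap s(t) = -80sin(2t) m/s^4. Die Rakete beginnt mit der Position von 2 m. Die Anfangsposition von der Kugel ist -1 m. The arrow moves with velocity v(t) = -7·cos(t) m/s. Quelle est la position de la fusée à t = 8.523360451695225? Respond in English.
Starting from snap s(t) = -80·sin(2·t), we take 4 antiderivatives. The integral of snap, with j(0) = 40, gives jerk: j(t) = 40·cos(2·t). The antiderivative of jerk is acceleration. Using a(0) = 0, we get a(t) = 20·sin(2·t). Finding the integral of a(t) and using v(0) = -10: v(t) = -10·cos(2·t). Integrating velocity and using the initial condition x(0) = 2, we get x(t) = 2 - 5·sin(2·t). We have position x(t) = 2 - 5·sin(2·t). Substituting t = 8.523360451695225: x(8.523360451695225) = 6.86599798057748.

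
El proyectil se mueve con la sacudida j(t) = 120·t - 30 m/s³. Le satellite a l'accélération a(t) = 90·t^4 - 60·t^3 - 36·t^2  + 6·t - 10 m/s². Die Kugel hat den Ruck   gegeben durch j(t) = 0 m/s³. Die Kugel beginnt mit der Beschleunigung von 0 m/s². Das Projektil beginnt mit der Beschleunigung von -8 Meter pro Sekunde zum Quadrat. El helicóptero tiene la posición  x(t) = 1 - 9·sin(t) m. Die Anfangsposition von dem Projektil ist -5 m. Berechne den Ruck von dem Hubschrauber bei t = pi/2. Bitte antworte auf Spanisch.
Debemos derivar nuestra ecuación de la posición x(t) = 1 - 9·sin(t) 3 veces. Tomando d/dt de x(t), encontramos v(t) = -9·cos(t). La derivada de la velocidad da la aceleración: a(t) = 9·sin(t). Derivando la aceleración, obtenemos la sacudida: j(t) = 9·cos(t). Tenemos la sacudida j(t) = 9·cos(t). Sustituyendo t = pi/2: j(pi/2) = 0.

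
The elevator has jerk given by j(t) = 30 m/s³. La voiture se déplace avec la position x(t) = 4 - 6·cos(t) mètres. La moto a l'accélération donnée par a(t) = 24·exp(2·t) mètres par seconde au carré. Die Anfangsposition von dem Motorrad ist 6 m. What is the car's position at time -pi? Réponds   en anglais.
Using x(t) = 4 - 6·cos(t) and substituting t = -pi, we find x = 10.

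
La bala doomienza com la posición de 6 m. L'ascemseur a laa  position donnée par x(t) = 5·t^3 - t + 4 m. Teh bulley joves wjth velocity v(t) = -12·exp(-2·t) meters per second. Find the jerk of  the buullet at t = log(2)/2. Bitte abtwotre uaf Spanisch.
Debemos derivar nuestra ecuación de la velocidad v(t) = -12·exp(-2·t) 2 veces. Derivando la velocidad, obtenemos la aceleración: a(t) = 24·exp(-2·t). Derivando la aceleración, obtenemos la sacudida: j(t) = -48·exp(-2·t). Usando j(t) = -48·exp(-2·t) y sustituyendo t = log(2)/2, encontramos j = -24.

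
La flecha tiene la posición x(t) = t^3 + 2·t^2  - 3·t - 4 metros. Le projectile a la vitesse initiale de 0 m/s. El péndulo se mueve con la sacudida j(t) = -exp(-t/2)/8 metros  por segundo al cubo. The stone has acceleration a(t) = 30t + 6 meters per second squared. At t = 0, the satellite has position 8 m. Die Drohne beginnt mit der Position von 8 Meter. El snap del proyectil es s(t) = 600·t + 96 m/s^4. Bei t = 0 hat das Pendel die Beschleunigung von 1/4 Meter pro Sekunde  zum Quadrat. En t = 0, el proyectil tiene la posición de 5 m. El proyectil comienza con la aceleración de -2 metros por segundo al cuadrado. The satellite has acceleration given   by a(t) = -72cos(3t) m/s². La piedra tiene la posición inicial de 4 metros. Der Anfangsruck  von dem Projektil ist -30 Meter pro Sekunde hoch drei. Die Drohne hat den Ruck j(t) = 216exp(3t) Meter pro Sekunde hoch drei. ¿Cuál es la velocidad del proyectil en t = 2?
Para resolver esto, necesitamos tomar 3 antiderivadas de nuestra ecuación del snap s(t) = 600·t + 96. La integral del snap, con j(0) = -30, da la sacudida: j(t) = 300·t^2 + 96·t - 30. Integrando la sacudida y usando la condición inicial a(0) = -2, obtenemos a(t) = 100·t^3 + 48·t^2 - 30·t - 2. La antiderivada de la aceleración, con v(0) = 0, da la velocidad: v(t) = t·(25·t^3 + 16·t^2 - 15·t - 2). De la ecuación de la velocidad v(t) = t·(25·t^3 + 16·t^2 - 15·t - 2), sustituimos t = 2 para obtener v = 464.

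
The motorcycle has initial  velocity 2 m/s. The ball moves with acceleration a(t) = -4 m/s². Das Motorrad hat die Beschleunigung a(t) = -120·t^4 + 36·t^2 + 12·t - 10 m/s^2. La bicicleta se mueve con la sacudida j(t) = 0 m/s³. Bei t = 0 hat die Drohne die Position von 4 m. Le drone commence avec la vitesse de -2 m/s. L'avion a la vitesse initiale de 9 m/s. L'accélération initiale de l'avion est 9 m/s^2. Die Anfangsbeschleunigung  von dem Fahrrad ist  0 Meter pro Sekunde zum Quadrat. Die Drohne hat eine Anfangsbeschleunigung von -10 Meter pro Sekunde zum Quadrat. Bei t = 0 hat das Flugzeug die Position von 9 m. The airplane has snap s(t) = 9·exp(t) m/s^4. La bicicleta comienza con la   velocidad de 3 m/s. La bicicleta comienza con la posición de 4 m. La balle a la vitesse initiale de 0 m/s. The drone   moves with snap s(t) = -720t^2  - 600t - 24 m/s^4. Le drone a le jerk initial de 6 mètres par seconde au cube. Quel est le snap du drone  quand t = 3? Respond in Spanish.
De la ecuación del snap s(t) = -720·t^2 - 600·t - 24, sustituimos t = 3 para obtener s = -8304.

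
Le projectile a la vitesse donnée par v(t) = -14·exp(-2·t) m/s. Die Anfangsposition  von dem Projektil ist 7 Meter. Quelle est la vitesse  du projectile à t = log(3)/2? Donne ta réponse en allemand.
Mit v(t) = -14·exp(-2·t) und Einsetzen von t = log(3)/2, finden wir v = -14/3.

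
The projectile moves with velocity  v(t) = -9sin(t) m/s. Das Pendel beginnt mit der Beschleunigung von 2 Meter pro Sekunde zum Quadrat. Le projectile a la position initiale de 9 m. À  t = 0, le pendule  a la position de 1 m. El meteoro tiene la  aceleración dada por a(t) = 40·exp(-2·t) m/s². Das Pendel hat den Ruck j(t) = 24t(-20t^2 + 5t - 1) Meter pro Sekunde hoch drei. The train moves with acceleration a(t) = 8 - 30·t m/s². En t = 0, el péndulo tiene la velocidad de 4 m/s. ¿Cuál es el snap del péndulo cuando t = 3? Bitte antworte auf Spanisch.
Debemos derivar nuestra ecuación de la sacudida j(t) = 24·t·(-20·t^2 + 5·t - 1) 1 vez. Derivando la sacudida, obtenemos el snap: s(t) = -480·t^2 + 24·t·(5 - 40·t) + 120·t - 24. De la ecuación del snap s(t) = -480·t^2 + 24·t·(5 - 40·t) + 120·t - 24, sustituimos t = 3 para obtener s = -12264.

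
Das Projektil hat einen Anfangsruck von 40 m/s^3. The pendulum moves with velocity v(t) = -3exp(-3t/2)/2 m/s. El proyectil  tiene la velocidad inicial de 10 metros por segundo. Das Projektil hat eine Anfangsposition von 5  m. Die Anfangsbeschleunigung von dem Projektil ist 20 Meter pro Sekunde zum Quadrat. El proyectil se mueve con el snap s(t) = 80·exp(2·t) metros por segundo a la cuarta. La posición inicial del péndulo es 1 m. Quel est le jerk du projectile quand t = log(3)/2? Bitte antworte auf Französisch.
Nous devons trouver la primitive de notre équation du snap s(t) = 80·exp(2·t) 1 fois. En prenant ∫s(t)dt et en appliquant j(0) = 40, nous trouvons j(t) = 40·exp(2·t). Nous avons le jerk j(t) = 40·exp(2·t). En substituant t = log(3)/2: j(log(3)/2) = 120.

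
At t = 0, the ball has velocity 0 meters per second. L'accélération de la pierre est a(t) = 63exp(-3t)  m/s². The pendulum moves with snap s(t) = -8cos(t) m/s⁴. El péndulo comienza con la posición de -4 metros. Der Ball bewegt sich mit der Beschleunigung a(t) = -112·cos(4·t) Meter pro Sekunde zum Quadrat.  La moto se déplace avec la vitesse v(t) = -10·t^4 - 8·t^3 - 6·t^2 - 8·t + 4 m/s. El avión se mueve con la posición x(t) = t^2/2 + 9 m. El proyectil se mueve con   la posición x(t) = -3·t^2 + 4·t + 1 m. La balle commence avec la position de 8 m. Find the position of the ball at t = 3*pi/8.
To solve this, we need to take 2 integrals of our acceleration equation a(t) = -112·cos(4·t). Taking ∫a(t)dt and applying v(0) = 0, we find v(t) = -28·sin(4·t). Finding the antiderivative of v(t) and using x(0) = 8: x(t) = 7·cos(4·t) + 1. Using x(t) = 7·cos(4·t) + 1 and substituting t = 3*pi/8, we find x = 1.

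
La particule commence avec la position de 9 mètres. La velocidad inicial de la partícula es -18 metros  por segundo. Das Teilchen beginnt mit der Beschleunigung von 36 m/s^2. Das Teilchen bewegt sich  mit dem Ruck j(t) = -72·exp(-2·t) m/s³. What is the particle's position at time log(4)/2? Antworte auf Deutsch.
Um dies zu lösen, müssen wir 3 Integrale unserer Gleichung für den Ruck j(t) = -72·exp(-2·t) finden. Das Integral von dem Ruck ist die Beschleunigung. Mit a(0) = 36 erhalten wir a(t) = 36·exp(-2·t). Durch Integration von der Beschleunigung und Verwendung der Anfangsbedingung v(0) = -18, erhalten wir v(t) = -18·exp(-2·t). Das Integral von der Geschwindigkeit, mit x(0) = 9, ergibt die Position: x(t) = 9·exp(-2·t). Wir haben die Position x(t) = 9·exp(-2·t). Durch Einsetzen von t = log(4)/2: x(log(4)/2) = 9/4.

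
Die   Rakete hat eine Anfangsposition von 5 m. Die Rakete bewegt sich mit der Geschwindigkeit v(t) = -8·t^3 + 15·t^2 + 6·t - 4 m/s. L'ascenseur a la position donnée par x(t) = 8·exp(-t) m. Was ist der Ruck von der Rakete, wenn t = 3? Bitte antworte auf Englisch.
Starting from velocity v(t) = -8·t^3 + 15·t^2 + 6·t - 4, we take 2 derivatives. Taking d/dt of v(t), we find a(t) = -24·t^2 + 30·t + 6. Taking d/dt of a(t), we find j(t) = 30 - 48·t. From the given jerk equation j(t) = 30 - 48·t, we substitute t = 3 to get j = -114.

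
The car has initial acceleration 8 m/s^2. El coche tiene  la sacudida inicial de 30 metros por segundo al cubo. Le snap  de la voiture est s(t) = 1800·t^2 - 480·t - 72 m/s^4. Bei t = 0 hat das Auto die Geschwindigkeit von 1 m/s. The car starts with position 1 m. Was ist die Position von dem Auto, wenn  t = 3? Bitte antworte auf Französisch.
Pour résoudre ceci, nous devons prendre 4 primitives de notre équation du snap s(t) = 1800·t^2 - 480·t - 72. En prenant ∫s(t)dt et en appliquant j(0) = 30, nous trouvons j(t) = 600·t^3 - 240·t^2 - 72·t + 30. En intégrant le jerk et en utilisant la condition initiale a(0) = 8, nous obtenons a(t) = 150·t^4 - 80·t^3 - 36·t^2 + 30·t + 8. La primitive de l'accélération, avec v(0) = 1, donne la vitesse: v(t) = 30·t^5 - 20·t^4 - 12·t^3 + 15·t^2 + 8·t + 1. En intégrant la vitesse et en utilisant la condition initiale x(0) = 1, nous obtenons x(t) = 5·t^6 - 4·t^5 - 3·t^4 + 5·t^3 + 4·t^2 + t + 1. De l'équation de la position x(t) = 5·t^6 - 4·t^5 - 3·t^4 + 5·t^3 + 4·t^2 + t + 1, nous substituons t = 3 pour obtenir x = 2605.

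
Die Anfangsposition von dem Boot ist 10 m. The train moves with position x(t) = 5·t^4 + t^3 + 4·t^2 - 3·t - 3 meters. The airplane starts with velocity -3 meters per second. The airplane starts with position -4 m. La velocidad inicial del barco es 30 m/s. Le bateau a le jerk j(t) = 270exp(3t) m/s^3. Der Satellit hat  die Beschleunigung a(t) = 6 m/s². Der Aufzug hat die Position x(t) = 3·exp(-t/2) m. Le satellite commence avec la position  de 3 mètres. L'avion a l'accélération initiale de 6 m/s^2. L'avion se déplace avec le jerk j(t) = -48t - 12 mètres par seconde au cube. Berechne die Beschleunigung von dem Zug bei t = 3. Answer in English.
We must differentiate our position equation x(t) = 5·t^4 + t^3 + 4·t^2 - 3·t - 3 2 times. Differentiating position, we get velocity: v(t) = 20·t^3 + 3·t^2 + 8·t - 3. Differentiating velocity, we get acceleration: a(t) = 60·t^2 + 6·t + 8. Using a(t) = 60·t^2 + 6·t + 8 and substituting t = 3, we find a = 566.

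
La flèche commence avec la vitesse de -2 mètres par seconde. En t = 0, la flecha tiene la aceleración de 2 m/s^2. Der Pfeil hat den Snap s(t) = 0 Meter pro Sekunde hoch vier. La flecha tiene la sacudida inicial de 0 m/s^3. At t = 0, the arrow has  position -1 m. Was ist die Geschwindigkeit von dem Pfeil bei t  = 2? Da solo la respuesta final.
Bei t = 2, v = 2.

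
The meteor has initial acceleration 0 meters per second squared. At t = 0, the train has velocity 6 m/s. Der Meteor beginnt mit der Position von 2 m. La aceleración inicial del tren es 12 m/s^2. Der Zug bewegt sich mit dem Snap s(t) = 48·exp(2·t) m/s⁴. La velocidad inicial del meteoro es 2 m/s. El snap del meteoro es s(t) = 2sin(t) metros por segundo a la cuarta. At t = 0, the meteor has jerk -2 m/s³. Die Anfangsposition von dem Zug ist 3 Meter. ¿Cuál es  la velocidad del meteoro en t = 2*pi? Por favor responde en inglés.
To solve this, we need to take 3 integrals of our snap equation s(t) = 2·sin(t). Finding the antiderivative of s(t) and using j(0) = -2: j(t) = -2·cos(t). Integrating jerk and using the initial condition a(0) = 0, we get a(t) = -2·sin(t). Taking ∫a(t)dt and applying v(0) = 2, we find v(t) = 2·cos(t). We have velocity v(t) = 2·cos(t). Substituting t = 2*pi: v(2*pi) = 2.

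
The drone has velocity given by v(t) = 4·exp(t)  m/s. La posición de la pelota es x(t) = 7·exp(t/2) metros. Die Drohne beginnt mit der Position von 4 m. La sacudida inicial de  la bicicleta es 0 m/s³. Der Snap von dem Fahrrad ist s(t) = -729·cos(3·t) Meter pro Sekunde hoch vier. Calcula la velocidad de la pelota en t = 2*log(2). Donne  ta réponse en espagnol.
Partiendo de la posición x(t) = 7·exp(t/2), tomamos 1 derivada. Derivando la posición, obtenemos la velocidad: v(t) = 7·exp(t/2)/2. Tenemos la velocidad v(t) = 7·exp(t/2)/2. Sustituyendo t = 2*log(2): v(2*log(2)) = 7.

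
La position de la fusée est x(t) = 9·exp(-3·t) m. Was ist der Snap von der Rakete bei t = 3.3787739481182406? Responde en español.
Para resolver esto, necesitamos tomar 4 derivadas de nuestra ecuación de la posición x(t) = 9·exp(-3·t). La derivada de la posición da la velocidad: v(t) = -27·exp(-3·t). Derivando la velocidad, obtenemos la aceleración: a(t) = 81·exp(-3·t). La derivada de la aceleración da la sacudida: j(t) = -243·exp(-3·t). La derivada de la sacudida da el snap: s(t) = 729·exp(-3·t). Usando s(t) = 729·exp(-3·t) y sustituyendo t = 3.3787739481182406, encontramos s = 0.0288787828090695.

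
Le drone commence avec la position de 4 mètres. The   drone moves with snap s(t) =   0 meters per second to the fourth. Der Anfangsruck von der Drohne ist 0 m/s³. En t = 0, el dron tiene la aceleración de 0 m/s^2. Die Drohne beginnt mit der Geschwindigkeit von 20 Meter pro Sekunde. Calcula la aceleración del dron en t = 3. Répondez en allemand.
Wir müssen unsere Gleichung für den Snap s(t) = 0 2-mal integrieren. Die Stammfunktion von dem Snap ist der Ruck. Mit j(0) = 0 erhalten wir j(t) = 0. Mit ∫j(t)dt und Anwendung von a(0) = 0, finden wir a(t) = 0. Aus der Gleichung für die Beschleunigung a(t) = 0, setzen wir t = 3 ein und erhalten a = 0.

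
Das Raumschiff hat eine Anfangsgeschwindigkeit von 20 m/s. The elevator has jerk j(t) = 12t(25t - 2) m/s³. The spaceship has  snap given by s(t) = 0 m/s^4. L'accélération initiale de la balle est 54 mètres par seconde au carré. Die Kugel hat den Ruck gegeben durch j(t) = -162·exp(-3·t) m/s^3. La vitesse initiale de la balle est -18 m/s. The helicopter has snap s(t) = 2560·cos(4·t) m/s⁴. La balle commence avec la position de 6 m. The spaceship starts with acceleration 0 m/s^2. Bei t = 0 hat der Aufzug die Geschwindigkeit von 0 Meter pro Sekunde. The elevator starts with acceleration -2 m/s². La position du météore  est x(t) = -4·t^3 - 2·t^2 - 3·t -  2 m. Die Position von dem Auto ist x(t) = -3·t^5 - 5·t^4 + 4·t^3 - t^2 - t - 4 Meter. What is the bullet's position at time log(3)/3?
We must find the integral of our jerk equation j(t) = -162·exp(-3·t) 3 times. Taking ∫j(t)dt and applying a(0) = 54, we find a(t) = 54·exp(-3·t). The integral of acceleration is velocity. Using v(0) = -18, we get v(t) = -18·exp(-3·t). The integral of velocity, with x(0) = 6, gives position: x(t) = 6·exp(-3·t). From the given position equation x(t) = 6·exp(-3·t), we substitute t = log(3)/3 to get x = 2.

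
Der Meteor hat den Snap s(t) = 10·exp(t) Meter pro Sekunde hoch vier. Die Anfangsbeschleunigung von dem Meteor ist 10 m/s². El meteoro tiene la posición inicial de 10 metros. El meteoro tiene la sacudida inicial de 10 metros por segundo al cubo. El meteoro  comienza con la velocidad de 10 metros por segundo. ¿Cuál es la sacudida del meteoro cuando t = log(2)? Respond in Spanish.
Debemos encontrar la integral de nuestra ecuación del snap s(t) = 10·exp(t) 1 vez. Tomando ∫s(t)dt y aplicando j(0) = 10, encontramos j(t) = 10·exp(t). Tenemos la sacudida j(t) = 10·exp(t). Sustituyendo t = log(2): j(log(2)) = 20.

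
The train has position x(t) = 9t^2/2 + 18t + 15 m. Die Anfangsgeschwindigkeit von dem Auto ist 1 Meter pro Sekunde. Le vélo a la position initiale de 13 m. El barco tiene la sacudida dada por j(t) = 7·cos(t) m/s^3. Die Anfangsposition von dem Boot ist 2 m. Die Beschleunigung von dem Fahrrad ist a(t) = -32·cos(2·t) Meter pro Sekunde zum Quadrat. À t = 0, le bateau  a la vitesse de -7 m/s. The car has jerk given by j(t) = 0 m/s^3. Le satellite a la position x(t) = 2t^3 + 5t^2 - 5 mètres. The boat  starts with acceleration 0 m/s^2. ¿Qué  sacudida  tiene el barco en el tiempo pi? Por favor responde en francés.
En utilisant j(t) = 7·cos(t) et en substituant t = pi, nous trouvons j = -7.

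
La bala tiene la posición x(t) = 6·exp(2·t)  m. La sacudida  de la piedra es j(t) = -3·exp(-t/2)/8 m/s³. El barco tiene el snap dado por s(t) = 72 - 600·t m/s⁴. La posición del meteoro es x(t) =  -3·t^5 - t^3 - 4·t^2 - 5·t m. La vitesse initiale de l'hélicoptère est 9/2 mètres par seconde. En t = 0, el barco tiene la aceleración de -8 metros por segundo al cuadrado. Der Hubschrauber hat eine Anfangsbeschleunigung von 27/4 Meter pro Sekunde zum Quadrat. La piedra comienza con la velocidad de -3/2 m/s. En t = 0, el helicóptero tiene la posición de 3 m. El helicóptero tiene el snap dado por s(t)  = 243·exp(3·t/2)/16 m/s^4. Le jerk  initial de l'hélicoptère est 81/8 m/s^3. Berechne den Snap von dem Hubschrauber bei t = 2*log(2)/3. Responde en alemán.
Mit s(t) = 243·exp(3·t/2)/16 und Einsetzen von t = 2*log(2)/3, finden wir s = 243/8.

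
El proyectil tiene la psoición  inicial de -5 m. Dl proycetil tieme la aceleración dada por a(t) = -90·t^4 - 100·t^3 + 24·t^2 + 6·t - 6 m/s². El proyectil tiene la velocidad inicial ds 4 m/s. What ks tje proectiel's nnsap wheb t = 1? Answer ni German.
Um dies zu lösen, müssen wir 2 Ableitungen unserer Gleichung für die Beschleunigung a(t) = -90·t^4 - 100·t^3 + 24·t^2 + 6·t - 6 nehmen. Durch Ableiten von der Beschleunigung erhalten wir den Ruck: j(t) = -360·t^3 - 300·t^2 + 48·t + 6. Durch Ableiten von dem Ruck erhalten wir den Snap: s(t) = -1080·t^2 - 600·t + 48. Aus der Gleichung für den Snap s(t) = -1080·t^2 - 600·t + 48, setzen wir t = 1 ein und erhalten s = -1632.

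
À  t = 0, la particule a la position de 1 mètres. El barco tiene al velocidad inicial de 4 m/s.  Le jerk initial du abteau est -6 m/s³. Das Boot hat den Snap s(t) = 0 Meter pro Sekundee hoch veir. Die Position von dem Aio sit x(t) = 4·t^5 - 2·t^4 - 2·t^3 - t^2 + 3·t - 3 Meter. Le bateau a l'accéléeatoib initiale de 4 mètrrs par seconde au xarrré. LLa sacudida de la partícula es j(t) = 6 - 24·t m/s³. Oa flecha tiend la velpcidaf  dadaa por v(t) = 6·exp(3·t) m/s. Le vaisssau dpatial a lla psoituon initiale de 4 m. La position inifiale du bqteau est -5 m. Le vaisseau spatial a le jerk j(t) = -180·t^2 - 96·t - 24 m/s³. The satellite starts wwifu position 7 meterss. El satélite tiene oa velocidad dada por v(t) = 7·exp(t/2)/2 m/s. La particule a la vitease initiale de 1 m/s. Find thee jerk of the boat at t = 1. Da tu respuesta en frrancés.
Nous devons intégrer notre équation du snap s(t) = 0 1 fois. En prenant ∫s(t)dt et en appliquant j(0) = -6, nous trouvons j(t) = -6. Nous avons le jerk j(t) = -6. En substituant t = 1: j(1) = -6.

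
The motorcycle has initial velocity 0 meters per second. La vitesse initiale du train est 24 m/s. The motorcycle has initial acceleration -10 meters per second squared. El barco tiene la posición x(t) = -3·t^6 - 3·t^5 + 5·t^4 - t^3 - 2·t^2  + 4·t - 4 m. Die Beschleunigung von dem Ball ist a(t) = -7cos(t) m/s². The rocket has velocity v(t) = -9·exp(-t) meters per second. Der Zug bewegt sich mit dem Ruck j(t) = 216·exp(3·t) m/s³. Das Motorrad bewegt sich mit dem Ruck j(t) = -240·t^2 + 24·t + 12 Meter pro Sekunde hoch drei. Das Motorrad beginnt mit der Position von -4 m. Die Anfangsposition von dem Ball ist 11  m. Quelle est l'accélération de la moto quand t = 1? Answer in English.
To solve this, we need to take 1 antiderivative of our jerk equation j(t) = -240·t^2 + 24·t + 12. Taking ∫j(t)dt and applying a(0) = -10, we find a(t) = -80·t^3 + 12·t^2 + 12·t - 10. Using a(t) = -80·t^3 + 12·t^2 + 12·t - 10 and substituting t = 1, we find a = -66.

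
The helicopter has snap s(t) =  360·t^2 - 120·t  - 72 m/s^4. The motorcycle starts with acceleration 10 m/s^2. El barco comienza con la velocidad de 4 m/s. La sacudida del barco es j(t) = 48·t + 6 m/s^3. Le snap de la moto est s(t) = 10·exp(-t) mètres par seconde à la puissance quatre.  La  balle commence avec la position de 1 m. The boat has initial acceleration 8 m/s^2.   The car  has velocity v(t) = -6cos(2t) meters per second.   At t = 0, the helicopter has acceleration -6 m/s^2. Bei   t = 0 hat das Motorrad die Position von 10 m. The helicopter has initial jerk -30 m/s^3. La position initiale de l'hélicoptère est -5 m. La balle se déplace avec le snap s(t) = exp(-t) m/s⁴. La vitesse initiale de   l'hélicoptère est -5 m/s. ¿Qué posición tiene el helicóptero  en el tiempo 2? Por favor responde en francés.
Nous devons intégrer notre équation du snap s(t) = 360·t^2 - 120·t - 72 4 fois. L'intégrale du snap est le jerk. En utilisant j(0) = -30, nous obtenons j(t) = 120·t^3 - 60·t^2 - 72·t - 30. En prenant ∫j(t)dt et en appliquant a(0) = -6, nous trouvons a(t) = 30·t^4 - 20·t^3 - 36·t^2 - 30·t - 6. L'intégrale de l'accélération, avec v(0) = -5, donne la vitesse: v(t) = 6·t^5 - 5·t^4 - 12·t^3 - 15·t^2 - 6·t - 5. En prenant ∫v(t)dt et en appliquant x(0) = -5, nous trouvons x(t) = t^6 - t^5 - 3·t^4 - 5·t^3 - 3·t^2 - 5·t - 5. De l'équation de la position x(t) = t^6 - t^5 - 3·t^4 - 5·t^3 - 3·t^2 - 5·t - 5, nous substituons t = 2 pour obtenir x = -83.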